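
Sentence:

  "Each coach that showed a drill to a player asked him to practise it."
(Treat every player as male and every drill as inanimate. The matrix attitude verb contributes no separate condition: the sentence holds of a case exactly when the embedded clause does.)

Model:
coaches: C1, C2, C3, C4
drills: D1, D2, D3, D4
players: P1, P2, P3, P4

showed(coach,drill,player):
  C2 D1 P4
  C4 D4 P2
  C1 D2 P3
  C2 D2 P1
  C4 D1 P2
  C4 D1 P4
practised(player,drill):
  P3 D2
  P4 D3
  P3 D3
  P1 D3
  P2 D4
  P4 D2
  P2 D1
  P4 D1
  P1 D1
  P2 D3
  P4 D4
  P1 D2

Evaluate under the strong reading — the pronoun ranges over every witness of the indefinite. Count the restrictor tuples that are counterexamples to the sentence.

0

"him" takes "a player" as antecedent and "it" takes "a drill"; both are donkey pronouns co-varying with the restrictor.
Strong reading: for every (c,d,p) with showed(c,d,p), practised(p,d).
Restrictor triples: (C1,D2,P3)→practised(P3,D2) ✓  (C2,D1,P4)→practised(P4,D1) ✓  (C2,D2,P1)→practised(P1,D2) ✓  (C4,D1,P2)→practised(P2,D1) ✓  (C4,D1,P4)→practised(P4,D1) ✓  (C4,D4,P2)→practised(P2,D4) ✓
Counterexamples (restrictor triples failing the scope): 0.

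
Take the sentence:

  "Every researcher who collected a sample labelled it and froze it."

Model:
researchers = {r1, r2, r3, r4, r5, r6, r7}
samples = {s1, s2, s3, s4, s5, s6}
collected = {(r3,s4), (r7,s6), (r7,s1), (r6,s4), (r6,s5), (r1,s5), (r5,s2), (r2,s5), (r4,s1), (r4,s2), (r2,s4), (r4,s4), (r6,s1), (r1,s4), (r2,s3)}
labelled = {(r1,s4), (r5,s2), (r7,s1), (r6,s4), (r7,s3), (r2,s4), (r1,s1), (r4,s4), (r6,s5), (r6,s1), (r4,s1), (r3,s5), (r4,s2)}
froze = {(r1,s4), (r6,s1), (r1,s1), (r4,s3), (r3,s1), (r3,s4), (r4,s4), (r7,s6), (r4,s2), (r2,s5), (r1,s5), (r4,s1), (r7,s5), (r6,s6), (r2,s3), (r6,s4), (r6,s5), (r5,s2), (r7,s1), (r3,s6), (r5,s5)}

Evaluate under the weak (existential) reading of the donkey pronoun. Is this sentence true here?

False

"it" takes "a sample" as antecedent — a donkey pronoun bound across the clause boundary.
Weak reading: every researcher r with some collected-sample has at least one collected-sample s such that labelled(r,s) ∧ froze(r,s).
Per researcher: r1:✓  r2:✗  r3:✗  r4:✓  r5:✓  r6:✓  r7:✓
r2 has no witness among its collected-samples.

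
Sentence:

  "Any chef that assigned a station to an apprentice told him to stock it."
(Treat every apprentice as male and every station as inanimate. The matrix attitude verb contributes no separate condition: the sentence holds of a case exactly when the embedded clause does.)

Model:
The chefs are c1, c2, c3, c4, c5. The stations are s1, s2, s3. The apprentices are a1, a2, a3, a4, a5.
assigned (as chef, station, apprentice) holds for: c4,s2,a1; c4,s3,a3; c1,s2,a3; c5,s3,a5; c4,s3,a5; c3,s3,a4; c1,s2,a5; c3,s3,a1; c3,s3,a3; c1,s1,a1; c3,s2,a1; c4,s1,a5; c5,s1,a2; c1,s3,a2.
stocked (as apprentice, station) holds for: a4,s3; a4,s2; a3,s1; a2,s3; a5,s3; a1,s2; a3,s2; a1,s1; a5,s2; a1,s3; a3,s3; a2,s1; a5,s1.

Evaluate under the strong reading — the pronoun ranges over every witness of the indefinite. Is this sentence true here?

True

"him" takes "an apprentice" as antecedent and "it" takes "a station"; both are donkey pronouns co-varying with the restrictor.
Strong reading: for every (c,s,a) with assigned(c,s,a), stocked(a,s).
Restrictor triples: (c1,s1,a1)→stocked(a1,s1) ✓  (c1,s2,a3)→stocked(a3,s2) ✓  (c1,s2,a5)→stocked(a5,s2) ✓  (c1,s3,a2)→stocked(a2,s3) ✓  (c3,s2,a1)→stocked(a1,s2) ✓  (c3,s3,a1)→stocked(a1,s3) ✓  (c3,s3,a3)→stocked(a3,s3) ✓  (c3,s3,a4)→stocked(a4,s3) ✓  (c4,s1,a5)→stocked(a5,s1) ✓  (c4,s2,a1)→stocked(a1,s2) ✓  (c4,s3,a3)→stocked(a3,s3) ✓  (c4,s3,a5)→stocked(a5,s3) ✓  (c5,s1,a2)→stocked(a2,s1) ✓  (c5,s3,a5)→stocked(a5,s3) ✓
Every restrictor triple satisfies the scope.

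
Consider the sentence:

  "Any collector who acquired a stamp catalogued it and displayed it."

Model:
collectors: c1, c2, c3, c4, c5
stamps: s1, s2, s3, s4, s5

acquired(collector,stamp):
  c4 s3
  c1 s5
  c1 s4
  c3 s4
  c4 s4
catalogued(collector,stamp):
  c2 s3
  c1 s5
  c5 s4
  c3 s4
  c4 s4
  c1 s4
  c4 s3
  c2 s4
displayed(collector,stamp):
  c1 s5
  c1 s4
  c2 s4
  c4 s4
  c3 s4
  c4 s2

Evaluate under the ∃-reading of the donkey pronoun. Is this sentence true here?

True

"it" takes "a stamp" as antecedent — a donkey pronoun bound across the clause boundary.
Weak reading: every collector c with some acquired-stamp has at least one acquired-stamp s such that catalogued(c,s) ∧ displayed(c,s).
Per collector: c1:✓  c3:✓  c4:✓
Every collector in the restrictor has a witness.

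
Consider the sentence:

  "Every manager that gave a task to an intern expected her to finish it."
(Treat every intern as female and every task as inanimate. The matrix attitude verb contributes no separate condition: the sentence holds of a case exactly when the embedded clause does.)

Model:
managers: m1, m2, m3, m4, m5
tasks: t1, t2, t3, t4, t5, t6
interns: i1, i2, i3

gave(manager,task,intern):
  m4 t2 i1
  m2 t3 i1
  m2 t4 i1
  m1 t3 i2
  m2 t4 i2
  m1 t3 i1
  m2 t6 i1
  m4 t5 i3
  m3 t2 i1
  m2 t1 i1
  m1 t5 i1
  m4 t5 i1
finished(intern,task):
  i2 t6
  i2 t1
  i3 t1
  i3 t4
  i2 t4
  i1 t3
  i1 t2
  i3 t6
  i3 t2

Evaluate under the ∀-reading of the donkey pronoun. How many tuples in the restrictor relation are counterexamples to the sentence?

7

"her" takes "an intern" as antecedent and "it" takes "a task"; both are donkey pronouns co-varying with the restrictor.
Strong reading: for every (m,t,i) with gave(m,t,i), finished(i,t).
Restrictor triples: (m1,t3,i1)→finished(i1,t3) ✓  (m1,t3,i2)→finished(i2,t3) ✗  (m1,t5,i1)→finished(i1,t5) ✗  (m2,t1,i1)→finished(i1,t1) ✗  (m2,t3,i1)→finished(i1,t3) ✓  (m2,t4,i1)→finished(i1,t4) ✗  (m2,t4,i2)→finished(i2,t4) ✓  (m2,t6,i1)→finished(i1,t6) ✗  (m3,t2,i1)→finished(i1,t2) ✓  (m4,t2,i1)→finished(i1,t2) ✓  (m4,t5,i1)→finished(i1,t5) ✗  (m4,t5,i3)→finished(i3,t5) ✗
Counterexamples (restrictor triples failing the scope): 7.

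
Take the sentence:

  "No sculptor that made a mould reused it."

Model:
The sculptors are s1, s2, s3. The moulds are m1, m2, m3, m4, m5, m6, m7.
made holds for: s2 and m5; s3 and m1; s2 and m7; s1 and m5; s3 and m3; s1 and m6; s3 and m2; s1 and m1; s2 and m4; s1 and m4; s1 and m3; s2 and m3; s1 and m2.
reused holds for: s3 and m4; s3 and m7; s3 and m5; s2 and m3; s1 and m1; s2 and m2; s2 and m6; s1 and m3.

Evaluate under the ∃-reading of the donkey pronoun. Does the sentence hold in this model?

False

"it" takes "a mould" as antecedent — a donkey pronoun bound across the clause boundary.
Truth condition: for no (s,m) with made(s,m) does reused(s,m) hold.
Restrictor pairs — does the scope hold? (s1,m1):holds  (s1,m2):fails  (s1,m3):holds  (s1,m4):fails  (s1,m5):fails  (s1,m6):fails  (s2,m3):holds  (s2,m4):fails  (s2,m5):fails  (s2,m7):fails  (s3,m1):fails  (s3,m2):fails  (s3,m3):fails
Scope holds for 3 pair(s), so the sentence is false.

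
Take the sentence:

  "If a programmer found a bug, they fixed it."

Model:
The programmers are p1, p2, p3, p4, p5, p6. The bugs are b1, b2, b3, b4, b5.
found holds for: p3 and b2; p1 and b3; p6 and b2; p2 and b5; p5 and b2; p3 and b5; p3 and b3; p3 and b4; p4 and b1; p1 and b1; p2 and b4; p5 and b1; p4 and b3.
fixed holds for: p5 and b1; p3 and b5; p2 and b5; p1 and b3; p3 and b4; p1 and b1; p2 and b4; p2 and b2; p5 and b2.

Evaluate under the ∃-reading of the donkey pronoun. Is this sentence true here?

False

"it" takes "a bug" as antecedent — a donkey pronoun bound across the clause boundary.
Weak reading: every programmer p with some found-bug has at least one found-bug b such that fixed(p,b).
Per programmer: p1:✓  p2:✓  p3:✓  p4:✗  p5:✓  p6:✗
p4 has no witness among its found-bugs.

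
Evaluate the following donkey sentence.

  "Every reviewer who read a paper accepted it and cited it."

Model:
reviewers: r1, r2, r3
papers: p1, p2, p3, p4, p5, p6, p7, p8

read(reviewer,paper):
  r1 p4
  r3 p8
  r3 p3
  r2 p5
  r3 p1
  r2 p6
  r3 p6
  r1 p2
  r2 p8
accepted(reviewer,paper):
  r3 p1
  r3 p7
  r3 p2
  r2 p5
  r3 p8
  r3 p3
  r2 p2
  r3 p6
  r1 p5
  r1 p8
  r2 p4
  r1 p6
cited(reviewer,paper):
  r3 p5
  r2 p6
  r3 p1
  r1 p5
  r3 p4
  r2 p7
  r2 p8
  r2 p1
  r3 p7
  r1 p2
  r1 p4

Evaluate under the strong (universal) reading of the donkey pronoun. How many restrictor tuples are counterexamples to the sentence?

8

"it" takes "a paper" as antecedent — a donkey pronoun bound across the clause boundary.
Strong reading: for every (r,p) with read(r,p), accepted(r,p) ∧ cited(r,p).
Restrictor pairs: (r1,p2) ✗  (r1,p4) ✗  (r2,p5) ✗  (r2,p6) ✗  (r2,p8) ✗  (r3,p1) ✓  (r3,p3) ✗  (r3,p6) ✗  (r3,p8) ✗
Counterexamples (restrictor pairs failing the scope): 8.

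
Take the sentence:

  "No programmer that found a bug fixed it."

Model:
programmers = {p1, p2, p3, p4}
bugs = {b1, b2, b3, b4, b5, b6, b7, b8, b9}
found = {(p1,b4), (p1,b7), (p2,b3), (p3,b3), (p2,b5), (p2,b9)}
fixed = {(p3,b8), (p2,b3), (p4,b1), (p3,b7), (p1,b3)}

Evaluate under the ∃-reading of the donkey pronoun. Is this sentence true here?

"it" takes "a bug" as antecedent — a donkey pronoun bound across the clause boundary.
Truth condition: for no (p,b) with found(p,b) does fixed(p,b) hold.
Restrictor pairs — does the scope hold? (p1,b4):fails  (p1,b7):fails  (p2,b3):holds  (p2,b5):fails  (p2,b9):fails  (p3,b3):fails
Scope holds for 1 pair(s), so the sentence is false.

False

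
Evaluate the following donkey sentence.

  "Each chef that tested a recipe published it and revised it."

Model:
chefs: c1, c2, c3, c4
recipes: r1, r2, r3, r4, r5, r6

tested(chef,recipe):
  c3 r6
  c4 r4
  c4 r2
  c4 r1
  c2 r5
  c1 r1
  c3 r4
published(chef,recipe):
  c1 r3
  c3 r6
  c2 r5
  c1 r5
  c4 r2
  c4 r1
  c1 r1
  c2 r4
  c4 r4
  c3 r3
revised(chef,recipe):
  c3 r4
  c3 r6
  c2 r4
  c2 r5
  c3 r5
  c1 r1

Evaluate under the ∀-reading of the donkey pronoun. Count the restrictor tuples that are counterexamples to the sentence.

4

"it" takes "a recipe" as antecedent — a donkey pronoun bound across the clause boundary.
Strong reading: for every (c,r) with tested(c,r), published(c,r) ∧ revised(c,r).
Restrictor pairs: (c1,r1) ✓  (c2,r5) ✓  (c3,r4) ✗  (c3,r6) ✓  (c4,r1) ✗  (c4,r2) ✗  (c4,r4) ✗
Counterexamples (restrictor pairs failing the scope): 4.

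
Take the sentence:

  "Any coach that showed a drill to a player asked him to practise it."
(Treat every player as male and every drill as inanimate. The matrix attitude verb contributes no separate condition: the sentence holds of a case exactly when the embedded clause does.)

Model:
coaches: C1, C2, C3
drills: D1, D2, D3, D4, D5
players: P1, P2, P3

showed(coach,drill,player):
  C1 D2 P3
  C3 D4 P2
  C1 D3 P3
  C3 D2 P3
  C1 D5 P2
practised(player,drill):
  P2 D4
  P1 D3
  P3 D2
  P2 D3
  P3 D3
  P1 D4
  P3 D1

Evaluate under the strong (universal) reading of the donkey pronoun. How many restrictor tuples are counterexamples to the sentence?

"him" takes "a player" as antecedent and "it" takes "a drill"; both are donkey pronouns co-varying with the restrictor.
Strong reading: for every (c,d,p) with showed(c,d,p), practised(p,d).
Restrictor triples: (C1,D2,P3)→practised(P3,D2) ✓  (C1,D3,P3)→practised(P3,D3) ✓  (C1,D5,P2)→practised(P2,D5) ✗  (C3,D2,P3)→practised(P3,D2) ✓  (C3,D4,P2)→practised(P2,D4) ✓
Counterexamples (restrictor triples failing the scope): 1.

1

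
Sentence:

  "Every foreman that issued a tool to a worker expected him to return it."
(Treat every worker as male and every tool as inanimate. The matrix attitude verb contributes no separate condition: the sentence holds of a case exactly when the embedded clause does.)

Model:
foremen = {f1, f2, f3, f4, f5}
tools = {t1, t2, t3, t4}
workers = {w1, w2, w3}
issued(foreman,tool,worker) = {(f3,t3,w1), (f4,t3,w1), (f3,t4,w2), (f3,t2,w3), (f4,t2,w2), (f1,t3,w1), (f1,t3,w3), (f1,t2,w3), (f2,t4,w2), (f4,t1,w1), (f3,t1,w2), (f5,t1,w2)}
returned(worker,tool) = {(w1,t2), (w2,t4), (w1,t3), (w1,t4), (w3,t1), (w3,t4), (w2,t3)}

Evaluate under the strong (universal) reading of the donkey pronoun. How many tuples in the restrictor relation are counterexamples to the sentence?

7

"him" takes "a worker" as antecedent and "it" takes "a tool"; both are donkey pronouns co-varying with the restrictor.
Strong reading: for every (f,t,w) with issued(f,t,w), returned(w,t).
Restrictor triples: (f1,t2,w3)→returned(w3,t2) ✗  (f1,t3,w1)→returned(w1,t3) ✓  (f1,t3,w3)→returned(w3,t3) ✗  (f2,t4,w2)→returned(w2,t4) ✓  (f3,t1,w2)→returned(w2,t1) ✗  (f3,t2,w3)→returned(w3,t2) ✗  (f3,t3,w1)→returned(w1,t3) ✓  (f3,t4,w2)→returned(w2,t4) ✓  (f4,t1,w1)→returned(w1,t1) ✗  (f4,t2,w2)→returned(w2,t2) ✗  (f4,t3,w1)→returned(w1,t3) ✓  (f5,t1,w2)→returned(w2,t1) ✗
Counterexamples (restrictor triples failing the scope): 7.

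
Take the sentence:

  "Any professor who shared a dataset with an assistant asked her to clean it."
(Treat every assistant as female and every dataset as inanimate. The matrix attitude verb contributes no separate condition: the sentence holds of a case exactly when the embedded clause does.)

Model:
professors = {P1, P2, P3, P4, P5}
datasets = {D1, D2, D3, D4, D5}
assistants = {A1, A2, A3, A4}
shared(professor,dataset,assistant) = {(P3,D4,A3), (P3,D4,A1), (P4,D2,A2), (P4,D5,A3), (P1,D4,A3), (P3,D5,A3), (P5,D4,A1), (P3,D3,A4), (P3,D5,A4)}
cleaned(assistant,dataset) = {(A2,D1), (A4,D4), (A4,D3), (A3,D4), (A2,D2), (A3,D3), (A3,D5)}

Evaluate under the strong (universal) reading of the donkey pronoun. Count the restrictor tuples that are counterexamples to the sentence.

"her" takes "an assistant" as antecedent and "it" takes "a dataset"; both are donkey pronouns co-varying with the restrictor.
Strong reading: for every (p,d,a) with shared(p,d,a), cleaned(a,d).
Restrictor triples: (P1,D4,A3)→cleaned(A3,D4) ✓  (P3,D3,A4)→cleaned(A4,D3) ✓  (P3,D4,A1)→cleaned(A1,D4) ✗  (P3,D4,A3)→cleaned(A3,D4) ✓  (P3,D5,A3)→cleaned(A3,D5) ✓  (P3,D5,A4)→cleaned(A4,D5) ✗  (P4,D2,A2)→cleaned(A2,D2) ✓  (P4,D5,A3)→cleaned(A3,D5) ✓  (P5,D4,A1)→cleaned(A1,D4) ✗
Counterexamples (restrictor triples failing the scope): 3.

3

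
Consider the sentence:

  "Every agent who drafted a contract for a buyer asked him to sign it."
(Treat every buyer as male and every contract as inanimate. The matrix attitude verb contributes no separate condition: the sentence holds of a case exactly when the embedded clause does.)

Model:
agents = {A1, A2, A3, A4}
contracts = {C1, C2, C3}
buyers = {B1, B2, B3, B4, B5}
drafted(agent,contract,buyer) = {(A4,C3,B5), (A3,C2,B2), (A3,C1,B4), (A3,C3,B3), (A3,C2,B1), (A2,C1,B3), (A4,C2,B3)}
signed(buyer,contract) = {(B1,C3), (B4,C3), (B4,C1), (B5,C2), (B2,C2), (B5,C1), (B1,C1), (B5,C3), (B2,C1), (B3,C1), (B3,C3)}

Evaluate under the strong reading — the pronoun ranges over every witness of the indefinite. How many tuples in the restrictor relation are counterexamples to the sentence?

2

"him" takes "a buyer" as antecedent and "it" takes "a contract"; both are donkey pronouns co-varying with the restrictor.
Strong reading: for every (a,c,b) with drafted(a,c,b), signed(b,c).
Restrictor triples: (A2,C1,B3)→signed(B3,C1) ✓  (A3,C1,B4)→signed(B4,C1) ✓  (A3,C2,B1)→signed(B1,C2) ✗  (A3,C2,B2)→signed(B2,C2) ✓  (A3,C3,B3)→signed(B3,C3) ✓  (A4,C2,B3)→signed(B3,C2) ✗  (A4,C3,B5)→signed(B5,C3) ✓
Counterexamples (restrictor triples failing the scope): 2.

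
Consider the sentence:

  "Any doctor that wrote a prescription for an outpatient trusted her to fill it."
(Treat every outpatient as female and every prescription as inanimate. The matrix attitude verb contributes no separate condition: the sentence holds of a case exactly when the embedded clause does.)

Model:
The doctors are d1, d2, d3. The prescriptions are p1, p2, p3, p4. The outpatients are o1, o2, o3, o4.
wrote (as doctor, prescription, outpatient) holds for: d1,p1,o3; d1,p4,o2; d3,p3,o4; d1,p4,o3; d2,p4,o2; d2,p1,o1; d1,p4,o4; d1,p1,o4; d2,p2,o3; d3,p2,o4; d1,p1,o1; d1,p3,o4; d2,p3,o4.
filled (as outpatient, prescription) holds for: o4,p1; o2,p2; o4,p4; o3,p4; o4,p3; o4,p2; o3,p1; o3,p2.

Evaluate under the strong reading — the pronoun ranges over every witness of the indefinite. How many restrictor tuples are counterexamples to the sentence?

"her" takes "an outpatient" as antecedent and "it" takes "a prescription"; both are donkey pronouns co-varying with the restrictor.
Strong reading: for every (d,p,o) with wrote(d,p,o), filled(o,p).
Restrictor triples: (d1,p1,o1)→filled(o1,p1) ✗  (d1,p1,o3)→filled(o3,p1) ✓  (d1,p1,o4)→filled(o4,p1) ✓  (d1,p3,o4)→filled(o4,p3) ✓  (d1,p4,o2)→filled(o2,p4) ✗  (d1,p4,o3)→filled(o3,p4) ✓  (d1,p4,o4)→filled(o4,p4) ✓  (d2,p1,o1)→filled(o1,p1) ✗  (d2,p2,o3)→filled(o3,p2) ✓  (d2,p3,o4)→filled(o4,p3) ✓  (d2,p4,o2)→filled(o2,p4) ✗  (d3,p2,o4)→filled(o4,p2) ✓  (d3,p3,o4)→filled(o4,p3) ✓
Counterexamples (restrictor triples failing the scope): 4.

4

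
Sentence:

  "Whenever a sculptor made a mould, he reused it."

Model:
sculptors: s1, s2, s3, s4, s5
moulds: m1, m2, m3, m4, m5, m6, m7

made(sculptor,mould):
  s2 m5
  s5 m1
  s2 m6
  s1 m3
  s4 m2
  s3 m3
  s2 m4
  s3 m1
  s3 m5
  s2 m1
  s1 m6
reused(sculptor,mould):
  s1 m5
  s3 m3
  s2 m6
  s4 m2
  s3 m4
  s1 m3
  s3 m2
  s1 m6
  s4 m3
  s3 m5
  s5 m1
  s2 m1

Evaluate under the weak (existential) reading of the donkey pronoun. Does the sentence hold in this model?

True

"it" takes "a mould" as antecedent — a donkey pronoun bound across the clause boundary.
Weak reading: every sculptor s with some made-mould has at least one made-mould m such that reused(s,m).
Per sculptor: s1:✓  s2:✓  s3:✓  s4:✓  s5:✓
Every sculptor in the restrictor has a witness.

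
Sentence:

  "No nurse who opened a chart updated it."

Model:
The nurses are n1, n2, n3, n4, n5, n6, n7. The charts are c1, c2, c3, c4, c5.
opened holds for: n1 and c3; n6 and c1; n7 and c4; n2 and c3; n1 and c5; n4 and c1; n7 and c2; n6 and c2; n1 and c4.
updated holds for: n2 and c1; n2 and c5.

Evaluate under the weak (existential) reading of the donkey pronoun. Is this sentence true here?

"it" takes "a chart" as antecedent — a donkey pronoun bound across the clause boundary.
Truth condition: for no (n,c) with opened(n,c) does updated(n,c) hold.
Restrictor pairs — does the scope hold? (n1,c3):fails  (n1,c4):fails  (n1,c5):fails  (n2,c3):fails  (n4,c1):fails  (n6,c1):fails  (n6,c2):fails  (n7,c2):fails  (n7,c4):fails
Scope holds for no restrictor pair, so the sentence is true.

True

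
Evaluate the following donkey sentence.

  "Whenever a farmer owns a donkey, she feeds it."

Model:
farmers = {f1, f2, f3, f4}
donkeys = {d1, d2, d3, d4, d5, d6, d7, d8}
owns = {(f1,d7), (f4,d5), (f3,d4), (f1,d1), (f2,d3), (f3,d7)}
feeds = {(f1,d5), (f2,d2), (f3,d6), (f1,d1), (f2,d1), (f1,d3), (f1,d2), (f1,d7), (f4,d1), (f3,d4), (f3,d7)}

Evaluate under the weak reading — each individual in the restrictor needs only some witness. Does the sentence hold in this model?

"it" takes "a donkey" as antecedent — a donkey pronoun bound across the clause boundary.
Weak reading: every farmer f with some owns-donkey has at least one owns-donkey d such that feeds(f,d).
Per farmer: f1:✓  f2:✗  f3:✓  f4:✗
f2 has no witness among its owns-donkeys.

False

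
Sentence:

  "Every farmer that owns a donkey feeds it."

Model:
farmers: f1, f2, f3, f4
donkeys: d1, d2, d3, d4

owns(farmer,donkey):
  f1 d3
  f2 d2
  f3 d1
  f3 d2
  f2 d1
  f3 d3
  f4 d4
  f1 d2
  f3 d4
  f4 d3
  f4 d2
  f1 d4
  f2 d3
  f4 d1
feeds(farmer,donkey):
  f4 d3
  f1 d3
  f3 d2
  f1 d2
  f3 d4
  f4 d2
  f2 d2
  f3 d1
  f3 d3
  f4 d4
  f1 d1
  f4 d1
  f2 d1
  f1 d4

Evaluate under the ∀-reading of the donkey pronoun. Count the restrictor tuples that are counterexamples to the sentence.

1

"it" takes "a donkey" as antecedent — a donkey pronoun bound across the clause boundary.
Strong reading: for every (f,d) with owns(f,d), feeds(f,d).
Restrictor pairs: (f1,d2) ✓  (f1,d3) ✓  (f1,d4) ✓  (f2,d1) ✓  (f2,d2) ✓  (f2,d3) ✗  (f3,d1) ✓  (f3,d2) ✓  (f3,d3) ✓  (f3,d4) ✓  (f4,d1) ✓  (f4,d2) ✓  (f4,d3) ✓  (f4,d4) ✓
Counterexamples (restrictor pairs failing the scope): 1.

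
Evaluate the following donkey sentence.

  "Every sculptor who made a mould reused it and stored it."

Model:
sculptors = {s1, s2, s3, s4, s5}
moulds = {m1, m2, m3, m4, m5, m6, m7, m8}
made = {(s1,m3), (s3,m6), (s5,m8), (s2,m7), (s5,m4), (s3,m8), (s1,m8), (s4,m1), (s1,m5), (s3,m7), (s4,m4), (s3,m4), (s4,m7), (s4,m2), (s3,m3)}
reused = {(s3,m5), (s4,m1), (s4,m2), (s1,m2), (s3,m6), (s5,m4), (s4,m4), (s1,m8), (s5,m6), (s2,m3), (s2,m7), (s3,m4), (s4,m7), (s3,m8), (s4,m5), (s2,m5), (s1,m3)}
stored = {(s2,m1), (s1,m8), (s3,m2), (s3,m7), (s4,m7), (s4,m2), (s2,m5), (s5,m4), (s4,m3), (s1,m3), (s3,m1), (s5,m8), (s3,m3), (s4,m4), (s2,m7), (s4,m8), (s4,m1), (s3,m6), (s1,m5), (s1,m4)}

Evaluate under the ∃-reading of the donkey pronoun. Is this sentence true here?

True

"it" takes "a mould" as antecedent — a donkey pronoun bound across the clause boundary.
Weak reading: every sculptor s with some made-mould has at least one made-mould m such that reused(s,m) ∧ stored(s,m).
Per sculptor: s1:✓  s2:✓  s3:✓  s4:✓  s5:✓
Every sculptor in the restrictor has a witness.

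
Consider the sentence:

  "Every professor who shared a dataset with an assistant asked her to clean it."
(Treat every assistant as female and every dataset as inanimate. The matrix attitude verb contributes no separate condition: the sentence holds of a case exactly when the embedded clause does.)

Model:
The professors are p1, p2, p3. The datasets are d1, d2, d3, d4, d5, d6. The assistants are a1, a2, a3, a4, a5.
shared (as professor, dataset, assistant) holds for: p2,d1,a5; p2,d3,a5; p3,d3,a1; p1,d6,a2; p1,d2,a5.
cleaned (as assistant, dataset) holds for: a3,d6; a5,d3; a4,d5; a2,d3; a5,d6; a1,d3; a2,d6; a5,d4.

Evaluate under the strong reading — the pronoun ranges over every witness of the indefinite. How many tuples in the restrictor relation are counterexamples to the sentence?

"her" takes "an assistant" as antecedent and "it" takes "a dataset"; both are donkey pronouns co-varying with the restrictor.
Strong reading: for every (p,d,a) with shared(p,d,a), cleaned(a,d).
Restrictor triples: (p1,d2,a5)→cleaned(a5,d2) ✗  (p1,d6,a2)→cleaned(a2,d6) ✓  (p2,d1,a5)→cleaned(a5,d1) ✗  (p2,d3,a5)→cleaned(a5,d3) ✓  (p3,d3,a1)→cleaned(a1,d3) ✓
Counterexamples (restrictor triples failing the scope): 2.

2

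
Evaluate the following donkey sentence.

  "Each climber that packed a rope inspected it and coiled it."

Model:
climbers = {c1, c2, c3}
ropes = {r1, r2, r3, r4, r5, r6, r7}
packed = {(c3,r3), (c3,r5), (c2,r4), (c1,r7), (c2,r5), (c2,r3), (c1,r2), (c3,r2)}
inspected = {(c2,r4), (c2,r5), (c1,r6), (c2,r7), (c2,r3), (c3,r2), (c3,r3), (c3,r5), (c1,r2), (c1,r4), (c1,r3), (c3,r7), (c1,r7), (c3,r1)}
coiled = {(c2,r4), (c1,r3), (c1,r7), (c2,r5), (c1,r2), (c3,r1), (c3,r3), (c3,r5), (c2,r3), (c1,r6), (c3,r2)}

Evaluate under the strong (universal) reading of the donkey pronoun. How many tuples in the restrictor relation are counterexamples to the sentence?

"it" takes "a rope" as antecedent — a donkey pronoun bound across the clause boundary.
Strong reading: for every (c,r) with packed(c,r), inspected(c,r) ∧ coiled(c,r).
Restrictor pairs: (c1,r2) ✓  (c1,r7) ✓  (c2,r3) ✓  (c2,r4) ✓  (c2,r5) ✓  (c3,r2) ✓  (c3,r3) ✓  (c3,r5) ✓
Counterexamples (restrictor pairs failing the scope): 0.

0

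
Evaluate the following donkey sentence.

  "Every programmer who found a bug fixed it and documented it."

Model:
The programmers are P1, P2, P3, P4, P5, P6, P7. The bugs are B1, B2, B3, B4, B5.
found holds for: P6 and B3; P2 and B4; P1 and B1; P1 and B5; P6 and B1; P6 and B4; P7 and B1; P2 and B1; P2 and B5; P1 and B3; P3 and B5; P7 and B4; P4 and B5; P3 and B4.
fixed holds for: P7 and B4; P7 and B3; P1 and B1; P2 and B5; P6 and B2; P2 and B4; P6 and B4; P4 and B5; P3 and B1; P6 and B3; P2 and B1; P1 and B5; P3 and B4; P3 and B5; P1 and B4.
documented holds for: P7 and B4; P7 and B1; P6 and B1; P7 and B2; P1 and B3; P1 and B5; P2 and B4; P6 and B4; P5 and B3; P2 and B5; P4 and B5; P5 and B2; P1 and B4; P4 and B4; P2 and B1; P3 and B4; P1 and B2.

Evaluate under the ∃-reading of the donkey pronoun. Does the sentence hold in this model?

"it" takes "a bug" as antecedent — a donkey pronoun bound across the clause boundary.
Weak reading: every programmer p with some found-bug has at least one found-bug b such that fixed(p,b) ∧ documented(p,b).
Per programmer: P1:✓  P2:✓  P3:✓  P4:✓  P6:✓  P7:✓
Every programmer in the restrictor has a witness.

True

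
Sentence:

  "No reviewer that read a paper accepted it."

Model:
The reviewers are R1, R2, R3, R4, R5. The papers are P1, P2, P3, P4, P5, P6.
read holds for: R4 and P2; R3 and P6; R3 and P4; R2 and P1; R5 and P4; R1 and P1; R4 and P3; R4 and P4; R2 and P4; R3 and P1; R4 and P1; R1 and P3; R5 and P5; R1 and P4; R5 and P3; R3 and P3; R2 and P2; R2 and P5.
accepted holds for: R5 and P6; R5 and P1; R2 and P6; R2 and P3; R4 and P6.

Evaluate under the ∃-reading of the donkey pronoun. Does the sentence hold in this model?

True

"it" takes "a paper" as antecedent — a donkey pronoun bound across the clause boundary.
Truth condition: for no (r,p) with read(r,p) does accepted(r,p) hold.
Restrictor pairs — does the scope hold? (R1,P1):fails  (R1,P3):fails  (R1,P4):fails  (R2,P1):fails  (R2,P2):fails  (R2,P4):fails  (R2,P5):fails  (R3,P1):fails  (R3,P3):fails  (R3,P4):fails  (R3,P6):fails  (R4,P1):fails  (R4,P2):fails  (R4,P3):fails  (R4,P4):fails  (R5,P3):fails  (R5,P4):fails  (R5,P5):fails
Scope holds for no restrictor pair, so the sentence is true.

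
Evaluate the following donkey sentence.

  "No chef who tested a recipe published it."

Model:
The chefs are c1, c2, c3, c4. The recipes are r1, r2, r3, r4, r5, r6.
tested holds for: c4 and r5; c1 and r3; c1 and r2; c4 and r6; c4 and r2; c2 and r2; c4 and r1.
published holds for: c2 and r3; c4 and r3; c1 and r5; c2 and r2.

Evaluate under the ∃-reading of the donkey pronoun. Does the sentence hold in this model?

False

"it" takes "a recipe" as antecedent — a donkey pronoun bound across the clause boundary.
Truth condition: for no (c,r) with tested(c,r) does published(c,r) hold.
Restrictor pairs — does the scope hold? (c1,r2):fails  (c1,r3):fails  (c2,r2):holds  (c4,r1):fails  (c4,r2):fails  (c4,r5):fails  (c4,r6):fails
Scope holds for 1 pair(s), so the sentence is false.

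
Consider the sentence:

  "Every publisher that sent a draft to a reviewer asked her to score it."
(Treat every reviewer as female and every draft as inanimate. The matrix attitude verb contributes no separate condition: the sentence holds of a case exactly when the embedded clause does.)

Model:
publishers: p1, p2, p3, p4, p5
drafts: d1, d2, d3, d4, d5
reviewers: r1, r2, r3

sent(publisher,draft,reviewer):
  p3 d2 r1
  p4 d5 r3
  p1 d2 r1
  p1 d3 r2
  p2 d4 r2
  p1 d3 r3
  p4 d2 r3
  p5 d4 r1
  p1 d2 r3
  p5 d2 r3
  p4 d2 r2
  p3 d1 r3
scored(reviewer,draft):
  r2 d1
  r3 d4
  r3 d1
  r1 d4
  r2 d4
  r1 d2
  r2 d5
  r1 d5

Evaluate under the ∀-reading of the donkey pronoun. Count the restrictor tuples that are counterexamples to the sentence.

"her" takes "a reviewer" as antecedent and "it" takes "a draft"; both are donkey pronouns co-varying with the restrictor.
Strong reading: for every (p,d,r) with sent(p,d,r), scored(r,d).
Restrictor triples: (p1,d2,r1)→scored(r1,d2) ✓  (p1,d2,r3)→scored(r3,d2) ✗  (p1,d3,r2)→scored(r2,d3) ✗  (p1,d3,r3)→scored(r3,d3) ✗  (p2,d4,r2)→scored(r2,d4) ✓  (p3,d1,r3)→scored(r3,d1) ✓  (p3,d2,r1)→scored(r1,d2) ✓  (p4,d2,r2)→scored(r2,d2) ✗  (p4,d2,r3)→scored(r3,d2) ✗  (p4,d5,r3)→scored(r3,d5) ✗  (p5,d2,r3)→scored(r3,d2) ✗  (p5,d4,r1)→scored(r1,d4) ✓
Counterexamples (restrictor triples failing the scope): 7.

7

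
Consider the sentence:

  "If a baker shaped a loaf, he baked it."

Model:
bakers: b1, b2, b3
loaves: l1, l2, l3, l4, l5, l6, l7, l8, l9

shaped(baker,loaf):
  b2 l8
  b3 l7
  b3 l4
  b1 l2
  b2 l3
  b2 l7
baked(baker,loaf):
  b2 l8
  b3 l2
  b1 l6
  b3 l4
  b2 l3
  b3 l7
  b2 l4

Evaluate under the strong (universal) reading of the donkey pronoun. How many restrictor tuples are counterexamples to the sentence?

2

"it" takes "a loaf" as antecedent — a donkey pronoun bound across the clause boundary.
Strong reading: for every (b,l) with shaped(b,l), baked(b,l).
Restrictor pairs: (b1,l2) ✗  (b2,l3) ✓  (b2,l7) ✗  (b2,l8) ✓  (b3,l4) ✓  (b3,l7) ✓
Counterexamples (restrictor pairs failing the scope): 2.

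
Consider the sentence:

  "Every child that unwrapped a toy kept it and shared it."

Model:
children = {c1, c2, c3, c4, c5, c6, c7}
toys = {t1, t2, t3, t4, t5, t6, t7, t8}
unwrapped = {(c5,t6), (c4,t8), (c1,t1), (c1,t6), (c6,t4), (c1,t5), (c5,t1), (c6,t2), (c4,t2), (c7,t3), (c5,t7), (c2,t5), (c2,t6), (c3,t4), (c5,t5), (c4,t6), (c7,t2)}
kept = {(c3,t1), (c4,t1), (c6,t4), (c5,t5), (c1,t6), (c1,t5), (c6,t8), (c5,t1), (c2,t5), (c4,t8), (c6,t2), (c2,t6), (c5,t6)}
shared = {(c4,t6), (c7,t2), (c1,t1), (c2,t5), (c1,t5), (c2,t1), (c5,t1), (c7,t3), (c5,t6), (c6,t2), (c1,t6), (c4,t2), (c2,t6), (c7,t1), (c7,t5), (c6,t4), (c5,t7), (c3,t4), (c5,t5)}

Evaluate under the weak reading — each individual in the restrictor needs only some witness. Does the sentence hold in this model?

False

"it" takes "a toy" as antecedent — a donkey pronoun bound across the clause boundary.
Weak reading: every child c with some unwrapped-toy has at least one unwrapped-toy t such that kept(c,t) ∧ shared(c,t).
Per child: c1:✓  c2:✓  c3:✗  c4:✗  c5:✓  c6:✓  c7:✗
c3 has no witness among its unwrapped-toys.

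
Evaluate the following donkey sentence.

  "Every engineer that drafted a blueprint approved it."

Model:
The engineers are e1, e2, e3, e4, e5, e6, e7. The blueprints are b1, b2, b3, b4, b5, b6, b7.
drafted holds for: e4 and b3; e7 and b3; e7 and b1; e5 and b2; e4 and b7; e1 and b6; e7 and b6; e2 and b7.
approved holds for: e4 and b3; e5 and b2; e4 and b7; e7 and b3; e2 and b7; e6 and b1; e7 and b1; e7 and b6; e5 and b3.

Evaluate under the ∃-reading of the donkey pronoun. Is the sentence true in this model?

False

"it" takes "a blueprint" as antecedent — a donkey pronoun bound across the clause boundary.
Weak reading: every engineer e with some drafted-blueprint has at least one drafted-blueprint b such that approved(e,b).
Per engineer: e1:✗  e2:✓  e4:✓  e5:✓  e7:✓
e1 has no witness among its drafted-blueprints.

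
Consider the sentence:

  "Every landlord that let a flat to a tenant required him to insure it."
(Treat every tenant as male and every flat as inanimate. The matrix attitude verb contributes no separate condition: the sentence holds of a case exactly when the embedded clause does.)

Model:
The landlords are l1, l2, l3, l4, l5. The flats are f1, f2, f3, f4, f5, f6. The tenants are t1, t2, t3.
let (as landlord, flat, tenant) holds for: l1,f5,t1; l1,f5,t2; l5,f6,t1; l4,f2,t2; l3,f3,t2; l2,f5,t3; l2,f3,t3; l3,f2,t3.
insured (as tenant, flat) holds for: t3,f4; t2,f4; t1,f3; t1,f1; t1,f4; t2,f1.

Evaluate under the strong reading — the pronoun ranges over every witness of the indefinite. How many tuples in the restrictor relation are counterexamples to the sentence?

8

"him" takes "a tenant" as antecedent and "it" takes "a flat"; both are donkey pronouns co-varying with the restrictor.
Strong reading: for every (l,f,t) with let(l,f,t), insured(t,f).
Restrictor triples: (l1,f5,t1)→insured(t1,f5) ✗  (l1,f5,t2)→insured(t2,f5) ✗  (l2,f3,t3)→insured(t3,f3) ✗  (l2,f5,t3)→insured(t3,f5) ✗  (l3,f2,t3)→insured(t3,f2) ✗  (l3,f3,t2)→insured(t2,f3) ✗  (l4,f2,t2)→insured(t2,f2) ✗  (l5,f6,t1)→insured(t1,f6) ✗
Counterexamples (restrictor triples failing the scope): 8.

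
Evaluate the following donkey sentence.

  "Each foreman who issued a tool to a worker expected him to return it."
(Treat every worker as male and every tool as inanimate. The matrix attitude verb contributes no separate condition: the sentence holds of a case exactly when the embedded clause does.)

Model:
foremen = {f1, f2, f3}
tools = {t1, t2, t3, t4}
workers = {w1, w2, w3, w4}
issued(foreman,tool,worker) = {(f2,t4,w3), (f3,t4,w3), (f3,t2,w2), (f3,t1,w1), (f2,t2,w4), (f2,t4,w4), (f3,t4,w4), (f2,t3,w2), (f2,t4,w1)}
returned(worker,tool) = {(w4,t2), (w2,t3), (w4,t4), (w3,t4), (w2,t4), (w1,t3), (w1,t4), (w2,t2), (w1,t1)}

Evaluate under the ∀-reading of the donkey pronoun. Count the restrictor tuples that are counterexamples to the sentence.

"him" takes "a worker" as antecedent and "it" takes "a tool"; both are donkey pronouns co-varying with the restrictor.
Strong reading: for every (f,t,w) with issued(f,t,w), returned(w,t).
Restrictor triples: (f2,t2,w4)→returned(w4,t2) ✓  (f2,t3,w2)→returned(w2,t3) ✓  (f2,t4,w1)→returned(w1,t4) ✓  (f2,t4,w3)→returned(w3,t4) ✓  (f2,t4,w4)→returned(w4,t4) ✓  (f3,t1,w1)→returned(w1,t1) ✓  (f3,t2,w2)→returned(w2,t2) ✓  (f3,t4,w3)→returned(w3,t4) ✓  (f3,t4,w4)→returned(w4,t4) ✓
Counterexamples (restrictor triples failing the scope): 0.

0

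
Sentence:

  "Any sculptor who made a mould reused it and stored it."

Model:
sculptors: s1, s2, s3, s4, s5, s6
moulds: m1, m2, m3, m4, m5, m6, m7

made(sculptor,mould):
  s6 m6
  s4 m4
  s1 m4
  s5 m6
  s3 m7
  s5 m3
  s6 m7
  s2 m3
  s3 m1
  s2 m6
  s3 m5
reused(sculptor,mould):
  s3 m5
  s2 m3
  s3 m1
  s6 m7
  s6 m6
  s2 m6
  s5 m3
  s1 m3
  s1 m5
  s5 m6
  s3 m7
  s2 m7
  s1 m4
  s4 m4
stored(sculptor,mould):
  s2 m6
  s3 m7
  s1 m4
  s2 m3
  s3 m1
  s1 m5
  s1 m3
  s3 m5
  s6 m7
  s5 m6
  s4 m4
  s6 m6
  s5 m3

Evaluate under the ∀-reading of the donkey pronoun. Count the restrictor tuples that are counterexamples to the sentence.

"it" takes "a mould" as antecedent — a donkey pronoun bound across the clause boundary.
Strong reading: for every (s,m) with made(s,m), reused(s,m) ∧ stored(s,m).
Restrictor pairs: (s1,m4) ✓  (s2,m3) ✓  (s2,m6) ✓  (s3,m1) ✓  (s3,m5) ✓  (s3,m7) ✓  (s4,m4) ✓  (s5,m3) ✓  (s5,m6) ✓  (s6,m6) ✓  (s6,m7) ✓
Counterexamples (restrictor pairs failing the scope): 0.

0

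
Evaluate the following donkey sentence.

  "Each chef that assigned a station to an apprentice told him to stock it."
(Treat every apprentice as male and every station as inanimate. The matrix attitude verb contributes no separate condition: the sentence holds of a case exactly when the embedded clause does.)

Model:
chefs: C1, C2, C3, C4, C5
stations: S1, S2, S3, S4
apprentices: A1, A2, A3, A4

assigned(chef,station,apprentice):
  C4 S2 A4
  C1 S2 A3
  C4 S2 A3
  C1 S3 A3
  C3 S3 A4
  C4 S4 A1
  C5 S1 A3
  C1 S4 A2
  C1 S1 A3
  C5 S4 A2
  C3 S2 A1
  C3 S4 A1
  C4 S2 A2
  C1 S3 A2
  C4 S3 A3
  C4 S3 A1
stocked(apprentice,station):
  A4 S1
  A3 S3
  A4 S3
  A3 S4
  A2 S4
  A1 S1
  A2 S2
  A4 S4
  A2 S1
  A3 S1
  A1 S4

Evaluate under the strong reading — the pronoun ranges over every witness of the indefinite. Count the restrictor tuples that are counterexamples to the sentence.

6

"him" takes "an apprentice" as antecedent and "it" takes "a station"; both are donkey pronouns co-varying with the restrictor.
Strong reading: for every (c,s,a) with assigned(c,s,a), stocked(a,s).
Restrictor triples: (C1,S1,A3)→stocked(A3,S1) ✓  (C1,S2,A3)→stocked(A3,S2) ✗  (C1,S3,A2)→stocked(A2,S3) ✗  (C1,S3,A3)→stocked(A3,S3) ✓  (C1,S4,A2)→stocked(A2,S4) ✓  (C3,S2,A1)→stocked(A1,S2) ✗  (C3,S3,A4)→stocked(A4,S3) ✓  (C3,S4,A1)→stocked(A1,S4) ✓  (C4,S2,A2)→stocked(A2,S2) ✓  (C4,S2,A3)→stocked(A3,S2) ✗  (C4,S2,A4)→stocked(A4,S2) ✗  (C4,S3,A1)→stocked(A1,S3) ✗  (C4,S3,A3)→stocked(A3,S3) ✓  (C4,S4,A1)→stocked(A1,S4) ✓  (C5,S1,A3)→stocked(A3,S1) ✓  (C5,S4,A2)→stocked(A2,S4) ✓
Counterexamples (restrictor triples failing the scope): 6.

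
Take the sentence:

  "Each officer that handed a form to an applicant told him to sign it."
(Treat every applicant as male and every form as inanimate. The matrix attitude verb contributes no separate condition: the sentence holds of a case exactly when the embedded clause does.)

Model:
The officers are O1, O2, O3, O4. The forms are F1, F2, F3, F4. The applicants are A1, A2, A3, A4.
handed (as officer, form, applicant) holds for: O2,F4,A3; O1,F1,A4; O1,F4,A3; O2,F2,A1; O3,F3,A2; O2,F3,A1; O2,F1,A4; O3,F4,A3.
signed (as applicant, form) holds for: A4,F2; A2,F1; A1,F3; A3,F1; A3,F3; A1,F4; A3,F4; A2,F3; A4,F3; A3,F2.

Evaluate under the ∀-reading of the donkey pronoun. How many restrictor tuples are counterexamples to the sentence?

"him" takes "an applicant" as antecedent and "it" takes "a form"; both are donkey pronouns co-varying with the restrictor.
Strong reading: for every (o,f,a) with handed(o,f,a), signed(a,f).
Restrictor triples: (O1,F1,A4)→signed(A4,F1) ✗  (O1,F4,A3)→signed(A3,F4) ✓  (O2,F1,A4)→signed(A4,F1) ✗  (O2,F2,A1)→signed(A1,F2) ✗  (O2,F3,A1)→signed(A1,F3) ✓  (O2,F4,A3)→signed(A3,F4) ✓  (O3,F3,A2)→signed(A2,F3) ✓  (O3,F4,A3)→signed(A3,F4) ✓
Counterexamples (restrictor triples failing the scope): 3.

3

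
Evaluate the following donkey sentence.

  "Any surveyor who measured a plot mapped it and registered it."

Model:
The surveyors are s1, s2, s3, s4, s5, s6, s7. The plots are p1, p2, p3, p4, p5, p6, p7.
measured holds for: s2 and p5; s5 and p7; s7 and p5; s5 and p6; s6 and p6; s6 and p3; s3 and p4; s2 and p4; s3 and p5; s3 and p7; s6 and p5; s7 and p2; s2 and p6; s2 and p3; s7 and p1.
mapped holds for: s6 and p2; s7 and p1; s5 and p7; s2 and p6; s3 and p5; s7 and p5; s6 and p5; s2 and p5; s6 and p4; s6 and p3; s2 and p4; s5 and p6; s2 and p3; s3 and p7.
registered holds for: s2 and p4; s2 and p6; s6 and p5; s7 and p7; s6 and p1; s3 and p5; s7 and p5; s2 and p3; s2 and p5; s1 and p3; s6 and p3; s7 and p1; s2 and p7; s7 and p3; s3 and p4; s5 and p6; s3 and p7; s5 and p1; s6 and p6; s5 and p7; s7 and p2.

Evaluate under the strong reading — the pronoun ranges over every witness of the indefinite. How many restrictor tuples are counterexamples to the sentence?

"it" takes "a plot" as antecedent — a donkey pronoun bound across the clause boundary.
Strong reading: for every (s,p) with measured(s,p), mapped(s,p) ∧ registered(s,p).
Restrictor pairs: (s2,p3) ✓  (s2,p4) ✓  (s2,p5) ✓  (s2,p6) ✓  (s3,p4) ✗  (s3,p5) ✓  (s3,p7) ✓  (s5,p6) ✓  (s5,p7) ✓  (s6,p3) ✓  (s6,p5) ✓  (s6,p6) ✗  (s7,p1) ✓  (s7,p2) ✗  (s7,p5) ✓
Counterexamples (restrictor pairs failing the scope): 3.

3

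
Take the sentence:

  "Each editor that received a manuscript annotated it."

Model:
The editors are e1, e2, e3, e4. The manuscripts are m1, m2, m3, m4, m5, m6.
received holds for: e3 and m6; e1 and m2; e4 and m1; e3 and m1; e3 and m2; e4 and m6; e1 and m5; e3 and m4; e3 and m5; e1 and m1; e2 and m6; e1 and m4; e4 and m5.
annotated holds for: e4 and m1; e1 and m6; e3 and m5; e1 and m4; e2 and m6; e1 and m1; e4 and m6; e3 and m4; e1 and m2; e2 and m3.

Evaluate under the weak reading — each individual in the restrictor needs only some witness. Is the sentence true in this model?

True

"it" takes "a manuscript" as antecedent — a donkey pronoun bound across the clause boundary.
Weak reading: every editor e with some received-manuscript has at least one received-manuscript m such that annotated(e,m).
Per editor: e1:✓  e2:✓  e3:✓  e4:✓
Every editor in the restrictor has a witness.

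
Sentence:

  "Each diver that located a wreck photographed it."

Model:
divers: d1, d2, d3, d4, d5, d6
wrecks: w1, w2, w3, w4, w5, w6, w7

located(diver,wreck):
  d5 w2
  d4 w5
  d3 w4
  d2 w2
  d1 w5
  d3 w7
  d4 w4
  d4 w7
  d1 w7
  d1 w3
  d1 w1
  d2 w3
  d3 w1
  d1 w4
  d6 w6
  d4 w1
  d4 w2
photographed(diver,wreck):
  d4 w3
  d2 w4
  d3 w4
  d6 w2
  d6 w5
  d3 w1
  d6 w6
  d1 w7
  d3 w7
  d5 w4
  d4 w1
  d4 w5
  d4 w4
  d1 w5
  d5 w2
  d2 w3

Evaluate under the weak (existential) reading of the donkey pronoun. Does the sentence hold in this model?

"it" takes "a wreck" as antecedent — a donkey pronoun bound across the clause boundary.
Weak reading: every diver d with some located-wreck has at least one located-wreck w such that photographed(d,w).
Per diver: d1:✓  d2:✓  d3:✓  d4:✓  d5:✓  d6:✓
Every diver in the restrictor has a witness.

True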